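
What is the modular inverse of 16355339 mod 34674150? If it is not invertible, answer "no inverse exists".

no inverse exists

Compute gcd(16355339, 34674150):
34674150 = 2*16355339 + 1963472
16355339 = 8*1963472 + 647563
1963472 = 3*647563 + 20783
647563 = 31*20783 + 3290
20783 = 6*3290 + 1043
3290 = 3*1043 + 161
1043 = 6*161 + 77
161 = 2*77 + 7
77 = 11*7 + 0
The gcd is 7, not 1, hence no inverse exists.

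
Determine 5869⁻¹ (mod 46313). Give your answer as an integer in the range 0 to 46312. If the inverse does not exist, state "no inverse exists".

gcd(46313, 5869) by repeated division:
46313 = 7·5869 + 5230
5869 = 1·5230 + 639
5230 = 8·639 + 118
639 = 5·118 + 49
118 = 2·49 + 20
49 = 2·20 + 9
20 = 2·9 + 2
9 = 4·2 + 1
2 = 2·1 + 0
gcd = 1, so the inverse exists. Back-substitute:
1 = 9 − 4·2
1 = −4·20 + 9·9
1 = 9·49 − 22·20
1 = −22·118 + 53·49
1 = 53·639 − 287·118
1 = −287·5230 + 2349·639
1 = 2349·5869 − 2636·5230
1 = −2636·46313 + 20801·5869
So 5869·20801 ≡ 1 (mod 46313).

20801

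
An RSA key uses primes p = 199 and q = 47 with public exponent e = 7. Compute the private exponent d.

φ(n) = (p−1)(q−1) = 198·46 = 9108.
Need d with 7·d ≡ 1 (mod 9108). Apply the extended Euclidean algorithm:
9108 = 1301·7 + 1
7 = 7·1 + 0
Back-substitute:
1 = 9108 − 1301·7
So 7·(-1301) ≡ 1 (mod 9108), hence d ≡ -1301 ≡ 7807 (mod 9108).

7807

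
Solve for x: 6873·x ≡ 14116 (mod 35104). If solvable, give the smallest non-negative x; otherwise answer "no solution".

11780

First find gcd(6873, 35104):
35104 = 5×6873 + 739
6873 = 9×739 + 222
739 = 3×222 + 73
222 = 3×73 + 3
73 = 24×3 + 1
3 = 3×1 + 0
gcd = 1, so a unique solution mod 35104 exists.
Back-substitute for the Bézout coefficients:
1 = 73 − 24·3
1 = −24·222 + 73·73
1 = 73·739 − 243·222
1 = −243·6873 + 2260·739
1 = 2260·35104 − 11543·6873
So 6873·(-11543) ≡ 1 (mod 35104), giving 6873⁻¹ ≡ 23561.
x ≡ 6873⁻¹·14116 ≡ 23561·14116 ≡ 11780 (mod 35104).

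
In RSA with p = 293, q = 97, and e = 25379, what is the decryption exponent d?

12299

φ(n) = (p−1)(q−1) = 292·96 = 28032.
Need d with 25379·d ≡ 1 (mod 28032). Apply the extended Euclidean algorithm:
28032 = 1×25379 + 2653
25379 = 9×2653 + 1502
2653 = 1×1502 + 1151
1502 = 1×1151 + 351
1151 = 3×351 + 98
351 = 3×98 + 57
98 = 1×57 + 41
57 = 1×41 + 16
41 = 2×16 + 9
16 = 1×9 + 7
9 = 1×7 + 2
7 = 3×2 + 1
2 = 2×1 + 0
Back-substitute:
1 = 7 − 3·2
1 = −3·9 + 4·7
1 = 4·16 − 7·9
1 = −7·41 + 18·16
1 = 18·57 − 25·41
1 = −25·98 + 43·57
1 = 43·351 − 154·98
1 = −154·1151 + 505·351
1 = 505·1502 − 659·1151
1 = −659·2653 + 1164·1502
1 = 1164·25379 − 11135·2653
1 = −11135·28032 + 12299·25379
So 25379·12299 ≡ 1 (mod 28032), hence d = 12299.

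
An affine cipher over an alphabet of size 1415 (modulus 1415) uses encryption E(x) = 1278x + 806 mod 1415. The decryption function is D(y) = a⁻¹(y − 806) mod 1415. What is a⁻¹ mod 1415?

Run Euclid on (1415, 1278):
1415 = 1·1278 + 137
1278 = 9·137 + 45
137 = 3·45 + 2
45 = 22·2 + 1
2 = 2·1 + 0
The gcd is 1. Working backward:
1 = 45 − 22·2
1 = −22·137 + 67·45
1 = 67·1278 − 625·137
1 = −625·1415 + 692·1278
So 1278·692 ≡ 1 (mod 1415).

692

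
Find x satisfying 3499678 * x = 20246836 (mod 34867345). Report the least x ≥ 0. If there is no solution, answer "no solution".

First find gcd(3499678, 34867345):
34867345 = 9·3499678 + 3370243
3499678 = 1·3370243 + 129435
3370243 = 26·129435 + 4933
129435 = 26·4933 + 1177
4933 = 4·1177 + 225
1177 = 5·225 + 52
225 = 4·52 + 17
52 = 3·17 + 1
17 = 17·1 + 0
gcd = 1, so a unique solution mod 34867345 exists.
Back-substitute for the Bézout coefficients:
1 = 52 − 3·17
1 = −3·225 + 13·52
1 = 13·1177 − 68·225
1 = −68·4933 + 285·1177
1 = 285·129435 − 7478·4933
1 = −7478·3370243 + 194713·129435
1 = 194713·3499678 − 202191·3370243
1 = −202191·34867345 + 2014432·3499678
So 3499678·(2014432) ≡ 1 (mod 34867345), giving 3499678⁻¹ ≡ 2014432.
x ≡ 3499678⁻¹·20246836 ≡ 2014432·20246836 ≡ 6727472 (mod 34867345).

6727472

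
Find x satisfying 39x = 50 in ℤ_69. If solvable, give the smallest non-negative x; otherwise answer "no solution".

no solution

gcd(39, 69):
69 = 1·39 + 30
39 = 1·30 + 9
30 = 3·9 + 3
9 = 3·3 + 0
gcd = 3, but 3 ∤ 50, so the congruence has no solution.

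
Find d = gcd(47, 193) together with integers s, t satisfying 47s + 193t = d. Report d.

Apply Euclid's algorithm to 193 and 47:
193 = 4×47 + 5
47 = 9×5 + 2
5 = 2×2 + 1
2 = 2×1 + 0
gcd(47, 193) = 1.
Back-substituting:
1 = 5 − 2·2
1 = −2·47 + 19·5
1 = 19·193 − 78·47
So 1 = (19)·193 + (-78)·47.

1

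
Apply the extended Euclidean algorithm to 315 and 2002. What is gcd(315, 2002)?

7

Euclidean algorithm:
2002 = 6×315 + 112
315 = 2×112 + 91
112 = 1×91 + 21
91 = 4×21 + 7
21 = 3×7 + 0
gcd(315, 2002) = 7.
Working backward:
7 = 91 − 4·21
7 = −4·112 + 5·91
7 = 5·315 − 14·112
7 = −14·2002 + 89·315
So 7 = (-14)·2002 + (89)·315.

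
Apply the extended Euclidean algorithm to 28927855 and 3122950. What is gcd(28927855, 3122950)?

5

Repeated division:
28927855 = 9·3122950 + 821305
3122950 = 3·821305 + 659035
821305 = 1·659035 + 162270
659035 = 4·162270 + 9955
162270 = 16·9955 + 2990
9955 = 3·2990 + 985
2990 = 3·985 + 35
985 = 28·35 + 5
35 = 7·5 + 0
gcd(28927855, 3122950) = 5.
Working backward:
5 = 985 − 28·35
5 = −28·2990 + 85·985
5 = 85·9955 − 283·2990
5 = −283·162270 + 4613·9955
5 = 4613·659035 − 18735·162270
5 = −18735·821305 + 23348·659035
5 = 23348·3122950 − 88779·821305
5 = −88779·28927855 + 822359·3122950
So 5 = (-88779)·28927855 + (822359)·3122950.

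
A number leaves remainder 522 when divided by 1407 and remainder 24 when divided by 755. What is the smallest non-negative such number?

543624

Write x = 522 + 1407·k. Then 1407·k ≡ 24 − 522 ≡ 257 (mod 755).
Need 1407⁻¹ mod 755. Extended Euclid on (755, 652):
755 = 1·652 + 103
652 = 6·103 + 34
103 = 3·34 + 1
34 = 34·1 + 0
Back-substitute:
1 = 103 − 3·34
1 = −3·652 + 19·103
1 = 19·755 − 22·652
1407⁻¹ ≡ 733 (mod 755), so k ≡ 733·257 ≡ 386 (mod 755).
x = 522 + 1407·386 = 543624.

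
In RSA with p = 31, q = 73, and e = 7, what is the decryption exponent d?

φ(n) = (p−1)(q−1) = 30·72 = 2160.
Need d with 7·d ≡ 1 (mod 2160). Apply the extended Euclidean algorithm:
2160 = 308·7 + 4
7 = 1·4 + 3
4 = 1·3 + 1
3 = 3·1 + 0
Back-substitute:
1 = 4 − 3
1 = −7 + 2·4
1 = 2·2160 − 617·7
So 7·(-617) ≡ 1 (mod 2160), hence d ≡ -617 ≡ 1543 (mod 2160).

1543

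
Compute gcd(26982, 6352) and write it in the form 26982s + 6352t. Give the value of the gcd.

Repeated division:
26982 = 4*6352 + 1574
6352 = 4*1574 + 56
1574 = 28*56 + 6
56 = 9*6 + 2
6 = 3*2 + 0
gcd(26982, 6352) = 2.
Back-substituting:
2 = 56 − 9·6
2 = −9·1574 + 253·56
2 = 253·6352 − 1021·1574
2 = −1021·26982 + 4337·6352
So 2 = (-1021)·26982 + (4337)·6352.

2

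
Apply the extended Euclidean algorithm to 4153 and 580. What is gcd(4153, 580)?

Euclidean algorithm:
4153 = 7*580 + 93
580 = 6*93 + 22
93 = 4*22 + 5
22 = 4*5 + 2
5 = 2*2 + 1
2 = 2*1 + 0
gcd(4153, 580) = 1.
Back-substituting:
1 = 5 − 2·2
1 = −2·22 + 9·5
1 = 9·93 − 38·22
1 = −38·580 + 237·93
1 = 237·4153 − 1697·580
So 1 = (237)·4153 + (-1697)·580.

1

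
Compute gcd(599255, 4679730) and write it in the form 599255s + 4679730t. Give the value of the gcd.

5

Repeated division:
4679730 = 7×599255 + 484945
599255 = 1×484945 + 114310
484945 = 4×114310 + 27705
114310 = 4×27705 + 3490
27705 = 7×3490 + 3275
3490 = 1×3275 + 215
3275 = 15×215 + 50
215 = 4×50 + 15
50 = 3×15 + 5
15 = 3×5 + 0
gcd(599255, 4679730) = 5.
Back-substituting:
5 = 50 − 3·15
5 = −3·215 + 13·50
5 = 13·3275 − 198·215
5 = −198·3490 + 211·3275
5 = 211·27705 − 1675·3490
5 = −1675·114310 + 6911·27705
5 = 6911·484945 − 29319·114310
5 = −29319·599255 + 36230·484945
5 = 36230·4679730 − 282929·599255
So 5 = (36230)·4679730 + (-282929)·599255.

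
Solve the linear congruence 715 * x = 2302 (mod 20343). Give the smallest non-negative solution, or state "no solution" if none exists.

1312

First find gcd(715, 20343):
20343 = 28·715 + 323
715 = 2·323 + 69
323 = 4·69 + 47
69 = 1·47 + 22
47 = 2·22 + 3
22 = 7·3 + 1
3 = 3·1 + 0
gcd = 1, so a unique solution mod 20343 exists.
Back-substitute for the Bézout coefficients:
1 = 22 − 7·3
1 = −7·47 + 15·22
1 = 15·69 − 22·47
1 = −22·323 + 103·69
1 = 103·715 − 228·323
1 = −228·20343 + 6487·715
So 715·(6487) ≡ 1 (mod 20343), giving 715⁻¹ ≡ 6487.
x ≡ 715⁻¹·2302 ≡ 6487·2302 ≡ 1312 (mod 20343).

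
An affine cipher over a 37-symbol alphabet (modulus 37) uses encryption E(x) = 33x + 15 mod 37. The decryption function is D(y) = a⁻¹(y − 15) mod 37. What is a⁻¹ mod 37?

gcd(37, 33) by repeated division:
37 = 1·33 + 4
33 = 8·4 + 1
4 = 4·1 + 0
Since gcd(33, 37) = 1, back-substitute to write 1 as a combination:
1 = 33 − 8·4
1 = −8·37 + 9·33
So 33·9 ≡ 1 (mod 37).

9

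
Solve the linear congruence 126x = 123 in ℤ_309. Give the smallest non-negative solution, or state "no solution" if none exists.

First find gcd(126, 309):
309 = 2×126 + 57
126 = 2×57 + 12
57 = 4×12 + 9
12 = 1×9 + 3
9 = 3×3 + 0
gcd = 3 and 3 | 123, so solutions exist. Divide through by 3: 42x ≡ 41 (mod 103).
Now find 42⁻¹ mod 103:
103 = 2×42 + 19
42 = 2×19 + 4
19 = 4×4 + 3
4 = 1×3 + 1
3 = 3×1 + 0
Back-substitute:
1 = 4 − 3
1 = −19 + 5·4
1 = 5·42 − 11·19
1 = −11·103 + 27·42
So 42⁻¹ ≡ 27 (mod 103).
Then x ≡ 27·41 ≡ 77 (mod 103); the smallest non-negative solution is x = 77.

77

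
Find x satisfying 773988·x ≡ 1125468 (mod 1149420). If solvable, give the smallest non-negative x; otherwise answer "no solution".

15406

First find gcd(773988, 1149420):
1149420 = 1·773988 + 375432
773988 = 2·375432 + 23124
375432 = 16·23124 + 5448
23124 = 4·5448 + 1332
5448 = 4·1332 + 120
1332 = 11·120 + 12
120 = 10·12 + 0
gcd = 12 and 12 | 1125468, so solutions exist. Divide through by 12: 64499x ≡ 93789 (mod 95785).
Now find 64499⁻¹ mod 95785:
95785 = 1×64499 + 31286
64499 = 2×31286 + 1927
31286 = 16×1927 + 454
1927 = 4×454 + 111
454 = 4×111 + 10
111 = 11×10 + 1
10 = 10×1 + 0
Back-substitute:
1 = 111 − 11·10
1 = −11·454 + 45·111
1 = 45·1927 − 191·454
1 = −191·31286 + 3101·1927
1 = 3101·64499 − 6393·31286
1 = −6393·95785 + 9494·64499
So 64499⁻¹ ≡ 9494 (mod 95785).
Then x ≡ 9494·93789 ≡ 15406 (mod 95785); the smallest non-negative solution is x = 15406.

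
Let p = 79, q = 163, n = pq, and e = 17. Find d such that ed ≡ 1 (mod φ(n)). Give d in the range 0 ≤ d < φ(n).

7433

φ(n) = (p−1)(q−1) = 78·162 = 12636.
Need d with 17·d ≡ 1 (mod 12636). Apply the extended Euclidean algorithm:
12636 = 743×17 + 5
17 = 3×5 + 2
5 = 2×2 + 1
2 = 2×1 + 0
Back-substitute:
1 = 5 − 2·2
1 = −2·17 + 7·5
1 = 7·12636 − 5203·17
So 17·(-5203) ≡ 1 (mod 12636), hence d ≡ -5203 ≡ 7433 (mod 12636).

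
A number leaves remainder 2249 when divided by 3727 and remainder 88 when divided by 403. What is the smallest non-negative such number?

1228432

Write x = 2249 + 3727·k. Then 3727·k ≡ 88 − 2249 ≡ 257 (mod 403).
Need 3727⁻¹ mod 403. Extended Euclid on (403, 100):
403 = 4*100 + 3
100 = 33*3 + 1
3 = 3*1 + 0
Back-substitute:
1 = 100 − 33·3
1 = −33·403 + 133·100
3727⁻¹ ≡ 133 (mod 403), so k ≡ 133·257 ≡ 329 (mod 403).
x = 2249 + 3727·329 = 1228432.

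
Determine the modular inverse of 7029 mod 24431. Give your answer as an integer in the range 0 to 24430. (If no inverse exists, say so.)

no inverse exists

Compute gcd(7029, 24431):
24431 = 3·7029 + 3344
7029 = 2·3344 + 341
3344 = 9·341 + 275
341 = 1·275 + 66
275 = 4·66 + 11
66 = 6·11 + 0
gcd(7029, 24431) = 11 ≠ 1, so 7029 has no multiplicative inverse modulo 24431.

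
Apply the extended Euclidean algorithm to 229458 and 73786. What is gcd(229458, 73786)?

Repeated division:
229458 = 3*73786 + 8100
73786 = 9*8100 + 886
8100 = 9*886 + 126
886 = 7*126 + 4
126 = 31*4 + 2
4 = 2*2 + 0
gcd(229458, 73786) = 2.
Working backward:
2 = 126 − 31·4
2 = −31·886 + 218·126
2 = 218·8100 − 1993·886
2 = −1993·73786 + 18155·8100
2 = 18155·229458 − 56458·73786
So 2 = (18155)·229458 + (-56458)·73786.

2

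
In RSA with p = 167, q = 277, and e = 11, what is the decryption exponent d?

φ(n) = (p−1)(q−1) = 166·276 = 45816.
Need d with 11·d ≡ 1 (mod 45816). Apply the extended Euclidean algorithm:
45816 = 4165×11 + 1
11 = 11×1 + 0
Back-substitute:
1 = 45816 − 4165·11
So 11·(-4165) ≡ 1 (mod 45816), hence d ≡ -4165 ≡ 41651 (mod 45816).

41651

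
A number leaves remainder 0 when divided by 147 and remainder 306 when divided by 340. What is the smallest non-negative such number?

34986

Write x = 0 + 147·k. Then 147·k ≡ 306 − 0 ≡ 306 (mod 340).
Need 147⁻¹ mod 340. Extended Euclid on (340, 147):
340 = 2·147 + 46
147 = 3·46 + 9
46 = 5·9 + 1
9 = 9·1 + 0
Back-substitute:
1 = 46 − 5·9
1 = −5·147 + 16·46
1 = 16·340 − 37·147
147⁻¹ ≡ 303 (mod 340), so k ≡ 303·306 ≡ 238 (mod 340).
x = 0 + 147·238 = 34986.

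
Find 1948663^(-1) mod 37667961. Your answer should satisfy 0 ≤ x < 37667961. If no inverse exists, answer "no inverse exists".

Apply the Euclidean algorithm to 37667961 and 1948663:
37667961 = 19×1948663 + 643364
1948663 = 3×643364 + 18571
643364 = 34×18571 + 11950
18571 = 1×11950 + 6621
11950 = 1×6621 + 5329
6621 = 1×5329 + 1292
5329 = 4×1292 + 161
1292 = 8×161 + 4
161 = 40×4 + 1
4 = 4×1 + 0
Since gcd(1948663, 37667961) = 1, back-substitute to write 1 as a combination:
1 = 161 − 40·4
1 = −40·1292 + 321·161
1 = 321·5329 − 1324·1292
1 = −1324·6621 + 1645·5329
1 = 1645·11950 − 2969·6621
1 = −2969·18571 + 4614·11950
1 = 4614·643364 − 159845·18571
1 = −159845·1948663 + 484149·643364
1 = 484149·37667961 − 9358676·1948663
Hence 1948663⁻¹ ≡ -9358676 ≡ 28309285 (mod 37667961).

28309285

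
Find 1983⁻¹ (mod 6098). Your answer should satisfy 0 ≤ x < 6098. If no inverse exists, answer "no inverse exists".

Extended Euclidean algorithm:
6098 = 3×1983 + 149
1983 = 13×149 + 46
149 = 3×46 + 11
46 = 4×11 + 2
11 = 5×2 + 1
2 = 2×1 + 0
gcd = 1, so the inverse exists. Back-substitute:
1 = 11 − 5·2
1 = −5·46 + 21·11
1 = 21·149 − 68·46
1 = −68·1983 + 905·149
1 = 905·6098 − 2783·1983
So 1983·(-2783) ≡ 1 (mod 6098), and -2783 ≡ 3315 (mod 6098).

3315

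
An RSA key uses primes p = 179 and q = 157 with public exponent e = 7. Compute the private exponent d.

3967

φ(n) = (p−1)(q−1) = 178·156 = 27768.
Need d with 7·d ≡ 1 (mod 27768). Apply the extended Euclidean algorithm:
27768 = 3966×7 + 6
7 = 1×6 + 1
6 = 6×1 + 0
Back-substitute:
1 = 7 − 6
1 = −27768 + 3967·7
So 7·3967 ≡ 1 (mod 27768), hence d = 3967.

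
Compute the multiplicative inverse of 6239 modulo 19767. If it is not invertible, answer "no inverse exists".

15230

Extended Euclidean algorithm:
19767 = 3·6239 + 1050
6239 = 5·1050 + 989
1050 = 1·989 + 61
989 = 16·61 + 13
61 = 4·13 + 9
13 = 1·9 + 4
9 = 2·4 + 1
4 = 4·1 + 0
gcd = 1, so the inverse exists. Back-substitute:
1 = 9 − 2·4
1 = −2·13 + 3·9
1 = 3·61 − 14·13
1 = −14·989 + 227·61
1 = 227·1050 − 241·989
1 = −241·6239 + 1432·1050
1 = 1432·19767 − 4537·6239
Hence 6239⁻¹ ≡ -4537 ≡ 15230 (mod 19767).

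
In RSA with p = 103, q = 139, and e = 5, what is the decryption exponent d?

11261

φ(n) = (p−1)(q−1) = 102·138 = 14076.
Need d with 5·d ≡ 1 (mod 14076). Apply the extended Euclidean algorithm:
14076 = 2815*5 + 1
5 = 5*1 + 0
Back-substitute:
1 = 14076 − 2815·5
So 5·(-2815) ≡ 1 (mod 14076), hence d ≡ -2815 ≡ 11261 (mod 14076).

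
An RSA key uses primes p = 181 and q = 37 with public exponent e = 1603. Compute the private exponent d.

φ(n) = (p−1)(q−1) = 180·36 = 6480.
Need d with 1603·d ≡ 1 (mod 6480). Apply the extended Euclidean algorithm:
6480 = 4×1603 + 68
1603 = 23×68 + 39
68 = 1×39 + 29
39 = 1×29 + 10
29 = 2×10 + 9
10 = 1×9 + 1
9 = 9×1 + 0
Back-substitute:
1 = 10 − 9
1 = −29 + 3·10
1 = 3·39 − 4·29
1 = −4·68 + 7·39
1 = 7·1603 − 165·68
1 = −165·6480 + 667·1603
So 1603·667 ≡ 1 (mod 6480), hence d = 667.

667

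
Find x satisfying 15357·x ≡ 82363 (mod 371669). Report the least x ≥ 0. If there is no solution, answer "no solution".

First find gcd(15357, 371669):
371669 = 24·15357 + 3101
15357 = 4·3101 + 2953
3101 = 1·2953 + 148
2953 = 19·148 + 141
148 = 1·141 + 7
141 = 20·7 + 1
7 = 7·1 + 0
gcd = 1, so a unique solution mod 371669 exists.
Back-substitute for the Bézout coefficients:
1 = 141 − 20·7
1 = −20·148 + 21·141
1 = 21·2953 − 419·148
1 = −419·3101 + 440·2953
1 = 440·15357 − 2179·3101
1 = −2179·371669 + 52736·15357
So 15357·(52736) ≡ 1 (mod 371669), giving 15357⁻¹ ≡ 52736.
x ≡ 15357⁻¹·82363 ≡ 52736·82363 ≡ 171234 (mod 371669).

171234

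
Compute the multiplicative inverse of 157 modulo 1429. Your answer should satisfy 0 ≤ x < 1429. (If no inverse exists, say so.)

Apply the Euclidean algorithm to 1429 and 157:
1429 = 9·157 + 16
157 = 9·16 + 13
16 = 1·13 + 3
13 = 4·3 + 1
3 = 3·1 + 0
Since gcd(157, 1429) = 1, back-substitute to write 1 as a combination:
1 = 13 − 4·3
1 = −4·16 + 5·13
1 = 5·157 − 49·16
1 = −49·1429 + 446·157
So 157·446 ≡ 1 (mod 1429).

446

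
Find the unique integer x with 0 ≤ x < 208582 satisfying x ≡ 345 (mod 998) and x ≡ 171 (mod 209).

Write x = 345 + 998·k. Then 998·k ≡ 171 − 345 ≡ 35 (mod 209).
Need 998⁻¹ mod 209. Extended Euclid on (209, 162):
209 = 1×162 + 47
162 = 3×47 + 21
47 = 2×21 + 5
21 = 4×5 + 1
5 = 5×1 + 0
Back-substitute:
1 = 21 − 4·5
1 = −4·47 + 9·21
1 = 9·162 − 31·47
1 = −31·209 + 40·162
998⁻¹ ≡ 40 (mod 209), so k ≡ 40·35 ≡ 146 (mod 209).
x = 345 + 998·146 = 146053.

146053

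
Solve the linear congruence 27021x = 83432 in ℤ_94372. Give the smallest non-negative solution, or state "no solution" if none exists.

67252

First find gcd(27021, 94372):
94372 = 3*27021 + 13309
27021 = 2*13309 + 403
13309 = 33*403 + 10
403 = 40*10 + 3
10 = 3*3 + 1
3 = 3*1 + 0
gcd = 1, so a unique solution mod 94372 exists.
Back-substitute for the Bézout coefficients:
1 = 10 − 3·3
1 = −3·403 + 121·10
1 = 121·13309 − 3996·403
1 = −3996·27021 + 8113·13309
1 = 8113·94372 − 28335·27021
So 27021·(-28335) ≡ 1 (mod 94372), giving 27021⁻¹ ≡ 66037.
x ≡ 27021⁻¹·83432 ≡ 66037·83432 ≡ 67252 (mod 94372).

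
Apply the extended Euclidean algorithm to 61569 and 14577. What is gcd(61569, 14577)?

Apply Euclid's algorithm to 61569 and 14577:
61569 = 4×14577 + 3261
14577 = 4×3261 + 1533
3261 = 2×1533 + 195
1533 = 7×195 + 168
195 = 1×168 + 27
168 = 6×27 + 6
27 = 4×6 + 3
6 = 2×3 + 0
gcd(61569, 14577) = 3.
Express as a combination:
3 = 27 − 4·6
3 = −4·168 + 25·27
3 = 25·195 − 29·168
3 = −29·1533 + 228·195
3 = 228·3261 − 485·1533
3 = −485·14577 + 2168·3261
3 = 2168·61569 − 9157·14577
So 3 = (2168)·61569 + (-9157)·14577.

3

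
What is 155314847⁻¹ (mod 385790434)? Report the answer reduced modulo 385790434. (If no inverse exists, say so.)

Run Euclid on (385790434, 155314847):
385790434 = 2×155314847 + 75160740
155314847 = 2×75160740 + 4993367
75160740 = 15×4993367 + 260235
4993367 = 19×260235 + 48902
260235 = 5×48902 + 15725
48902 = 3×15725 + 1727
15725 = 9×1727 + 182
1727 = 9×182 + 89
182 = 2×89 + 4
89 = 22×4 + 1
4 = 4×1 + 0
Since gcd(155314847, 385790434) = 1, back-substitute to write 1 as a combination:
1 = 89 − 22·4
1 = −22·182 + 45·89
1 = 45·1727 − 427·182
1 = −427·15725 + 3888·1727
1 = 3888·48902 − 12091·15725
1 = −12091·260235 + 64343·48902
1 = 64343·4993367 − 1234608·260235
1 = −1234608·75160740 + 18583463·4993367
1 = 18583463·155314847 − 38401534·75160740
1 = −38401534·385790434 + 95386531·155314847
So 155314847·95386531 ≡ 1 (mod 385790434).

95386531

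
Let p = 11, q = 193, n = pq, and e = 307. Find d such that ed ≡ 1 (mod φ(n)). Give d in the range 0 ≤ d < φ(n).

763

φ(n) = (p−1)(q−1) = 10·192 = 1920.
Need d with 307·d ≡ 1 (mod 1920). Apply the extended Euclidean algorithm:
1920 = 6*307 + 78
307 = 3*78 + 73
78 = 1*73 + 5
73 = 14*5 + 3
5 = 1*3 + 2
3 = 1*2 + 1
2 = 2*1 + 0
Back-substitute:
1 = 3 − 2
1 = −5 + 2·3
1 = 2·73 − 29·5
1 = −29·78 + 31·73
1 = 31·307 − 122·78
1 = −122·1920 + 763·307
So 307·763 ≡ 1 (mod 1920), hence d = 763.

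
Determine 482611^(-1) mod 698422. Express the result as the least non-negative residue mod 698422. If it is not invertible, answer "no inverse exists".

Extended Euclidean algorithm:
698422 = 1×482611 + 215811
482611 = 2×215811 + 50989
215811 = 4×50989 + 11855
50989 = 4×11855 + 3569
11855 = 3×3569 + 1148
3569 = 3×1148 + 125
1148 = 9×125 + 23
125 = 5×23 + 10
23 = 2×10 + 3
10 = 3×3 + 1
3 = 3×1 + 0
Since gcd(482611, 698422) = 1, back-substitute to write 1 as a combination:
1 = 10 − 3·3
1 = −3·23 + 7·10
1 = 7·125 − 38·23
1 = −38·1148 + 349·125
1 = 349·3569 − 1085·1148
1 = −1085·11855 + 3604·3569
1 = 3604·50989 − 15501·11855
1 = −15501·215811 + 65608·50989
1 = 65608·482611 − 146717·215811
1 = −146717·698422 + 212325·482611
So 482611·212325 ≡ 1 (mod 698422).

212325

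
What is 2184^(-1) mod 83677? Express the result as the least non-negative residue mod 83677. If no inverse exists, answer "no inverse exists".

Apply the Euclidean algorithm to 83677 and 2184:
83677 = 38×2184 + 685
2184 = 3×685 + 129
685 = 5×129 + 40
129 = 3×40 + 9
40 = 4×9 + 4
9 = 2×4 + 1
4 = 4×1 + 0
The gcd is 1. Working backward:
1 = 9 − 2·4
1 = −2·40 + 9·9
1 = 9·129 − 29·40
1 = −29·685 + 154·129
1 = 154·2184 − 491·685
1 = −491·83677 + 18812·2184
So 2184·18812 ≡ 1 (mod 83677).

18812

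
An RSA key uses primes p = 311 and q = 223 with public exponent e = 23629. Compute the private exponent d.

49609

φ(n) = (p−1)(q−1) = 310·222 = 68820.
Need d with 23629·d ≡ 1 (mod 68820). Apply the extended Euclidean algorithm:
68820 = 2×23629 + 21562
23629 = 1×21562 + 2067
21562 = 10×2067 + 892
2067 = 2×892 + 283
892 = 3×283 + 43
283 = 6×43 + 25
43 = 1×25 + 18
25 = 1×18 + 7
18 = 2×7 + 4
7 = 1×4 + 3
4 = 1×3 + 1
3 = 3×1 + 0
Back-substitute:
1 = 4 − 3
1 = −7 + 2·4
1 = 2·18 − 5·7
1 = −5·25 + 7·18
1 = 7·43 − 12·25
1 = −12·283 + 79·43
1 = 79·892 − 249·283
1 = −249·2067 + 577·892
1 = 577·21562 − 6019·2067
1 = −6019·23629 + 6596·21562
1 = 6596·68820 − 19211·23629
So 23629·(-19211) ≡ 1 (mod 68820), hence d ≡ -19211 ≡ 49609 (mod 68820).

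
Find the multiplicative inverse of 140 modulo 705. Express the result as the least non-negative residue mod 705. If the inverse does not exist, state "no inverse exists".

Compute gcd(140, 705):
705 = 5*140 + 5
140 = 28*5 + 0
Since gcd = 5 > 1, 140 is not a unit mod 705.

no inverse exists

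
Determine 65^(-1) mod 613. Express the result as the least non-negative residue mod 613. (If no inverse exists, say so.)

547

Run Euclid on (613, 65):
613 = 9*65 + 28
65 = 2*28 + 9
28 = 3*9 + 1
9 = 9*1 + 0
Since gcd(65, 613) = 1, back-substitute to write 1 as a combination:
1 = 28 − 3·9
1 = −3·65 + 7·28
1 = 7·613 − 66·65
Hence 65⁻¹ ≡ -66 ≡ 547 (mod 613).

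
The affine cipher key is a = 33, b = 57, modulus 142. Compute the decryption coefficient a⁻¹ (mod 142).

Run Euclid on (142, 33):
142 = 4·33 + 10
33 = 3·10 + 3
10 = 3·3 + 1
3 = 3·1 + 0
The gcd is 1. Working backward:
1 = 10 − 3·3
1 = −3·33 + 10·10
1 = 10·142 − 43·33
Hence 33⁻¹ ≡ -43 ≡ 99 (mod 142).

99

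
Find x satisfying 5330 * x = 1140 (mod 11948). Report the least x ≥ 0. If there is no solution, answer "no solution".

First find gcd(5330, 11948):
11948 = 2*5330 + 1288
5330 = 4*1288 + 178
1288 = 7*178 + 42
178 = 4*42 + 10
42 = 4*10 + 2
10 = 5*2 + 0
gcd = 2 and 2 | 1140, so solutions exist. Divide through by 2: 2665x ≡ 570 (mod 5974).
Now find 2665⁻¹ mod 5974:
5974 = 2·2665 + 644
2665 = 4·644 + 89
644 = 7·89 + 21
89 = 4·21 + 5
21 = 4·5 + 1
5 = 5·1 + 0
Back-substitute:
1 = 21 − 4·5
1 = −4·89 + 17·21
1 = 17·644 − 123·89
1 = −123·2665 + 509·644
1 = 509·5974 − 1141·2665
So 2665·(-1141) ≡ 1 (mod 5974), i.e. 2665⁻¹ ≡ 4833.
Then x ≡ 4833·570 ≡ 796 (mod 5974); the smallest non-negative solution is x = 796.

796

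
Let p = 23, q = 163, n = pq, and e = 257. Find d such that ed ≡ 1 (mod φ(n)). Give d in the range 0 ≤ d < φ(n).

2621

φ(n) = (p−1)(q−1) = 22·162 = 3564.
Need d with 257·d ≡ 1 (mod 3564). Apply the extended Euclidean algorithm:
3564 = 13*257 + 223
257 = 1*223 + 34
223 = 6*34 + 19
34 = 1*19 + 15
19 = 1*15 + 4
15 = 3*4 + 3
4 = 1*3 + 1
3 = 3*1 + 0
Back-substitute:
1 = 4 − 3
1 = −15 + 4·4
1 = 4·19 − 5·15
1 = −5·34 + 9·19
1 = 9·223 − 59·34
1 = −59·257 + 68·223
1 = 68·3564 − 943·257
So 257·(-943) ≡ 1 (mod 3564), hence d ≡ -943 ≡ 2621 (mod 3564).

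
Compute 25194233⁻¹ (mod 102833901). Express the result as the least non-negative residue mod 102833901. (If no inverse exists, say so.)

61478402

Run Euclid on (102833901, 25194233):
102833901 = 4·25194233 + 2056969
25194233 = 12·2056969 + 510605
2056969 = 4·510605 + 14549
510605 = 35·14549 + 1390
14549 = 10·1390 + 649
1390 = 2·649 + 92
649 = 7·92 + 5
92 = 18·5 + 2
5 = 2·2 + 1
2 = 2·1 + 0
The gcd is 1. Working backward:
1 = 5 − 2·2
1 = −2·92 + 37·5
1 = 37·649 − 261·92
1 = −261·1390 + 559·649
1 = 559·14549 − 5851·1390
1 = −5851·510605 + 205344·14549
1 = 205344·2056969 − 827227·510605
1 = −827227·25194233 + 10132068·2056969
1 = 10132068·102833901 − 41355499·25194233
Hence 25194233⁻¹ ≡ -41355499 ≡ 61478402 (mod 102833901).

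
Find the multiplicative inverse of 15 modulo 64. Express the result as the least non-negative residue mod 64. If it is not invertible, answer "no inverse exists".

47

Extended Euclidean algorithm:
64 = 4×15 + 4
15 = 3×4 + 3
4 = 1×3 + 1
3 = 3×1 + 0
Since gcd(15, 64) = 1, back-substitute to write 1 as a combination:
1 = 4 − 3
1 = −15 + 4·4
1 = 4·64 − 17·15
So 15·(-17) ≡ 1 (mod 64), and -17 ≡ 47 (mod 64).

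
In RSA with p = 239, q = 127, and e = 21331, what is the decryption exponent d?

φ(n) = (p−1)(q−1) = 238·126 = 29988.
Need d with 21331·d ≡ 1 (mod 29988). Apply the extended Euclidean algorithm:
29988 = 1*21331 + 8657
21331 = 2*8657 + 4017
8657 = 2*4017 + 623
4017 = 6*623 + 279
623 = 2*279 + 65
279 = 4*65 + 19
65 = 3*19 + 8
19 = 2*8 + 3
8 = 2*3 + 2
3 = 1*2 + 1
2 = 2*1 + 0
Back-substitute:
1 = 3 − 2
1 = −8 + 3·3
1 = 3·19 − 7·8
1 = −7·65 + 24·19
1 = 24·279 − 103·65
1 = −103·623 + 230·279
1 = 230·4017 − 1483·623
1 = −1483·8657 + 3196·4017
1 = 3196·21331 − 7875·8657
1 = −7875·29988 + 11071·21331
So 21331·11071 ≡ 1 (mod 29988), hence d = 11071.

11071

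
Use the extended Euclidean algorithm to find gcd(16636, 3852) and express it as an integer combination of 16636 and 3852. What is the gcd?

Euclidean algorithm:
16636 = 4×3852 + 1228
3852 = 3×1228 + 168
1228 = 7×168 + 52
168 = 3×52 + 12
52 = 4×12 + 4
12 = 3×4 + 0
gcd(16636, 3852) = 4.
Back-substituting:
4 = 52 − 4·12
4 = −4·168 + 13·52
4 = 13·1228 − 95·168
4 = −95·3852 + 298·1228
4 = 298·16636 − 1287·3852
So 4 = (298)·16636 + (-1287)·3852.

4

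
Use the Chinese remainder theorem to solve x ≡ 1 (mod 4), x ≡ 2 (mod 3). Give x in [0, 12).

5

Write x = 1 + 4·k. Then 4·k ≡ 2 − 1 ≡ 1 (mod 3).
Need 4⁻¹ mod 3. Extended Euclid on (3, 1):
3 = 3·1 + 0
4⁻¹ ≡ 1 (mod 3), so k ≡ 1·1 ≡ 1 (mod 3).
x = 1 + 4·1 = 5.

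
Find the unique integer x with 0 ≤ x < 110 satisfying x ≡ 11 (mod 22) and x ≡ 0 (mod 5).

Write x = 11 + 22·k. Then 22·k ≡ 0 − 11 ≡ 4 (mod 5).
Need 22⁻¹ mod 5. Extended Euclid on (5, 2):
5 = 2·2 + 1
2 = 2·1 + 0
Back-substitute:
1 = 5 − 2·2
22⁻¹ ≡ 3 (mod 5), so k ≡ 3·4 ≡ 2 (mod 5).
x = 11 + 22·2 = 55.

55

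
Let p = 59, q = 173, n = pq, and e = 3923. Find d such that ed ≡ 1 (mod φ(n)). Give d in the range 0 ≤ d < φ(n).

φ(n) = (p−1)(q−1) = 58·172 = 9976.
Need d with 3923·d ≡ 1 (mod 9976). Apply the extended Euclidean algorithm:
9976 = 2×3923 + 2130
3923 = 1×2130 + 1793
2130 = 1×1793 + 337
1793 = 5×337 + 108
337 = 3×108 + 13
108 = 8×13 + 4
13 = 3×4 + 1
4 = 4×1 + 0
Back-substitute:
1 = 13 − 3·4
1 = −3·108 + 25·13
1 = 25·337 − 78·108
1 = −78·1793 + 415·337
1 = 415·2130 − 493·1793
1 = −493·3923 + 908·2130
1 = 908·9976 − 2309·3923
So 3923·(-2309) ≡ 1 (mod 9976), hence d ≡ -2309 ≡ 7667 (mod 9976).

7667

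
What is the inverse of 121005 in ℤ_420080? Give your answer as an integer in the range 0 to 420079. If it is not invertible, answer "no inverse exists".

no inverse exists

Compute gcd(121005, 420080):
420080 = 3*121005 + 57065
121005 = 2*57065 + 6875
57065 = 8*6875 + 2065
6875 = 3*2065 + 680
2065 = 3*680 + 25
680 = 27*25 + 5
25 = 5*5 + 0
The gcd is 5, not 1, hence no inverse exists.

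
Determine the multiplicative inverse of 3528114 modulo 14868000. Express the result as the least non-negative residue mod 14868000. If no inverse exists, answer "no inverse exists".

Euclidean algorithm on 14868000, 3528114:
14868000 = 4·3528114 + 755544
3528114 = 4·755544 + 505938
755544 = 1·505938 + 249606
505938 = 2·249606 + 6726
249606 = 37·6726 + 744
6726 = 9·744 + 30
744 = 24·30 + 24
30 = 1·24 + 6
24 = 4·6 + 0
The gcd is 6, not 1, hence no inverse exists.

no inverse exists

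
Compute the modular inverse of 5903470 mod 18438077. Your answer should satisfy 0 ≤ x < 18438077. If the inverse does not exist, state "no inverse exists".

gcd(18438077, 5903470) by repeated division:
18438077 = 3×5903470 + 727667
5903470 = 8×727667 + 82134
727667 = 8×82134 + 70595
82134 = 1×70595 + 11539
70595 = 6×11539 + 1361
11539 = 8×1361 + 651
1361 = 2×651 + 59
651 = 11×59 + 2
59 = 29×2 + 1
2 = 2×1 + 0
The gcd is 1. Working backward:
1 = 59 − 29·2
1 = −29·651 + 320·59
1 = 320·1361 − 669·651
1 = −669·11539 + 5672·1361
1 = 5672·70595 − 34701·11539
1 = −34701·82134 + 40373·70595
1 = 40373·727667 − 357685·82134
1 = −357685·5903470 + 2901853·727667
1 = 2901853·18438077 − 9063244·5903470
So 5903470·(-9063244) ≡ 1 (mod 18438077), and -9063244 ≡ 9374833 (mod 18438077).

9374833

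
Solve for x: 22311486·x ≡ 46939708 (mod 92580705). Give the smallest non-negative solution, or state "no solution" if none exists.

no solution

gcd(22311486, 92580705):
92580705 = 4*22311486 + 3334761
22311486 = 6*3334761 + 2302920
3334761 = 1*2302920 + 1031841
2302920 = 2*1031841 + 239238
1031841 = 4*239238 + 74889
239238 = 3*74889 + 14571
74889 = 5*14571 + 2034
14571 = 7*2034 + 333
2034 = 6*333 + 36
333 = 9*36 + 9
36 = 4*9 + 0
gcd = 9, but 9 ∤ 46939708, so the congruence has no solution.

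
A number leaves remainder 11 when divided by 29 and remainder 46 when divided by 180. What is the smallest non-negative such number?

5086

Write x = 11 + 29·k. Then 29·k ≡ 46 − 11 ≡ 35 (mod 180).
Need 29⁻¹ mod 180. Extended Euclid on (180, 29):
180 = 6·29 + 6
29 = 4·6 + 5
6 = 1·5 + 1
5 = 5·1 + 0
Back-substitute:
1 = 6 − 5
1 = −29 + 5·6
1 = 5·180 − 31·29
29⁻¹ ≡ 149 (mod 180), so k ≡ 149·35 ≡ 175 (mod 180).
x = 11 + 29·175 = 5086.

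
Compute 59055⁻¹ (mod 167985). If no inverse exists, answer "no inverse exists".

Euclidean algorithm on 167985, 59055:
167985 = 2*59055 + 49875
59055 = 1*49875 + 9180
49875 = 5*9180 + 3975
9180 = 2*3975 + 1230
3975 = 3*1230 + 285
1230 = 4*285 + 90
285 = 3*90 + 15
90 = 6*15 + 0
Since gcd = 15 > 1, 59055 is not a unit mod 167985.

no inverse exists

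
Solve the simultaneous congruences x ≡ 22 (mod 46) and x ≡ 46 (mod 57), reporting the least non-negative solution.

160

Write x = 22 + 46·k. Then 46·k ≡ 46 − 22 ≡ 24 (mod 57).
Need 46⁻¹ mod 57. Extended Euclid on (57, 46):
57 = 1*46 + 11
46 = 4*11 + 2
11 = 5*2 + 1
2 = 2*1 + 0
Back-substitute:
1 = 11 − 5·2
1 = −5·46 + 21·11
1 = 21·57 − 26·46
46⁻¹ ≡ 31 (mod 57), so k ≡ 31·24 ≡ 3 (mod 57).
x = 22 + 46·3 = 160.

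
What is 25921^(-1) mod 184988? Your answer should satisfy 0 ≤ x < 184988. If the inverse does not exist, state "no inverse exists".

Run Euclid on (184988, 25921):
184988 = 7·25921 + 3541
25921 = 7·3541 + 1134
3541 = 3·1134 + 139
1134 = 8·139 + 22
139 = 6·22 + 7
22 = 3·7 + 1
7 = 7·1 + 0
gcd = 1, so the inverse exists. Back-substitute:
1 = 22 − 3·7
1 = −3·139 + 19·22
1 = 19·1134 − 155·139
1 = −155·3541 + 484·1134
1 = 484·25921 − 3543·3541
1 = −3543·184988 + 25285·25921
So 25921·25285 ≡ 1 (mod 184988).

25285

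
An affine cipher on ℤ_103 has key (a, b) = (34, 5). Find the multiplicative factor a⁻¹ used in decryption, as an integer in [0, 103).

Extended Euclidean algorithm:
103 = 3·34 + 1
34 = 34·1 + 0
Since gcd(34, 103) = 1, back-substitute to write 1 as a combination:
1 = 103 − 3·34
Hence 34⁻¹ ≡ -3 ≡ 100 (mod 103).

100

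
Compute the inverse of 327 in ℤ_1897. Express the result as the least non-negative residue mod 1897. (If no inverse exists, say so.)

gcd(1897, 327) by repeated division:
1897 = 5×327 + 262
327 = 1×262 + 65
262 = 4×65 + 2
65 = 32×2 + 1
2 = 2×1 + 0
The gcd is 1. Working backward:
1 = 65 − 32·2
1 = −32·262 + 129·65
1 = 129·327 − 161·262
1 = −161·1897 + 934·327
So 327·934 ≡ 1 (mod 1897).

934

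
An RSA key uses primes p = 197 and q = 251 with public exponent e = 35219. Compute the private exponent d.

18379

φ(n) = (p−1)(q−1) = 196·250 = 49000.
Need d with 35219·d ≡ 1 (mod 49000). Apply the extended Euclidean algorithm:
49000 = 1·35219 + 13781
35219 = 2·13781 + 7657
13781 = 1·7657 + 6124
7657 = 1·6124 + 1533
6124 = 3·1533 + 1525
1533 = 1·1525 + 8
1525 = 190·8 + 5
8 = 1·5 + 3
5 = 1·3 + 2
3 = 1·2 + 1
2 = 2·1 + 0
Back-substitute:
1 = 3 − 2
1 = −5 + 2·3
1 = 2·8 − 3·5
1 = −3·1525 + 572·8
1 = 572·1533 − 575·1525
1 = −575·6124 + 2297·1533
1 = 2297·7657 − 2872·6124
1 = −2872·13781 + 5169·7657
1 = 5169·35219 − 13210·13781
1 = −13210·49000 + 18379·35219
So 35219·18379 ≡ 1 (mod 49000), hence d = 18379.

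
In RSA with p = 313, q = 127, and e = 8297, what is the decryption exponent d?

39113

φ(n) = (p−1)(q−1) = 312·126 = 39312.
Need d with 8297·d ≡ 1 (mod 39312). Apply the extended Euclidean algorithm:
39312 = 4*8297 + 6124
8297 = 1*6124 + 2173
6124 = 2*2173 + 1778
2173 = 1*1778 + 395
1778 = 4*395 + 198
395 = 1*198 + 197
198 = 1*197 + 1
197 = 197*1 + 0
Back-substitute:
1 = 198 − 197
1 = −395 + 2·198
1 = 2·1778 − 9·395
1 = −9·2173 + 11·1778
1 = 11·6124 − 31·2173
1 = −31·8297 + 42·6124
1 = 42·39312 − 199·8297
So 8297·(-199) ≡ 1 (mod 39312), hence d ≡ -199 ≡ 39113 (mod 39312).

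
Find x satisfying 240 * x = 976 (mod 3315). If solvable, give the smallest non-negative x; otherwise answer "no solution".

no solution

gcd(240, 3315):
3315 = 13·240 + 195
240 = 1·195 + 45
195 = 4·45 + 15
45 = 3·15 + 0
gcd = 15, but 15 ∤ 976, so the congruence has no solution.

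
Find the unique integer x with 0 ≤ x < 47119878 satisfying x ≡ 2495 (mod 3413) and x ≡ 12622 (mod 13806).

Write x = 2495 + 3413·k. Then 3413·k ≡ 12622 − 2495 ≡ 10127 (mod 13806).
Need 3413⁻¹ mod 13806. Extended Euclid on (13806, 3413):
13806 = 4·3413 + 154
3413 = 22·154 + 25
154 = 6·25 + 4
25 = 6·4 + 1
4 = 4·1 + 0
Back-substitute:
1 = 25 − 6·4
1 = −6·154 + 37·25
1 = 37·3413 − 820·154
1 = −820·13806 + 3317·3413
3413⁻¹ ≡ 3317 (mod 13806), so k ≡ 3317·10127 ≡ 1261 (mod 13806).
x = 2495 + 3413·1261 = 4306288.

4306288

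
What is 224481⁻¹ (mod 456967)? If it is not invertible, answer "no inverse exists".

403364

gcd(456967, 224481) by repeated division:
456967 = 2*224481 + 8005
224481 = 28*8005 + 341
8005 = 23*341 + 162
341 = 2*162 + 17
162 = 9*17 + 9
17 = 1*9 + 8
9 = 1*8 + 1
8 = 8*1 + 0
gcd = 1, so the inverse exists. Back-substitute:
1 = 9 − 8
1 = −17 + 2·9
1 = 2·162 − 19·17
1 = −19·341 + 40·162
1 = 40·8005 − 939·341
1 = −939·224481 + 26332·8005
1 = 26332·456967 − 53603·224481
Thus 224481·(-53603) ≡ 1 (mod 456967); reducing, -53603 mod 456967 = 403364.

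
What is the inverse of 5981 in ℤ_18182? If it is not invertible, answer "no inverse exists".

gcd(18182, 5981) by repeated division:
18182 = 3×5981 + 239
5981 = 25×239 + 6
239 = 39×6 + 5
6 = 1×5 + 1
5 = 5×1 + 0
gcd = 1, so the inverse exists. Back-substitute:
1 = 6 − 5
1 = −239 + 40·6
1 = 40·5981 − 1001·239
1 = −1001·18182 + 3043·5981
So 5981·3043 ≡ 1 (mod 18182).

3043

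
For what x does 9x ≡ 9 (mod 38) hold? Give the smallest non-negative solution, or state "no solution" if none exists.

First find gcd(9, 38):
38 = 4*9 + 2
9 = 4*2 + 1
2 = 2*1 + 0
gcd = 1, so a unique solution mod 38 exists.
Back-substitute for the Bézout coefficients:
1 = 9 − 4·2
1 = −4·38 + 17·9
So 9·(17) ≡ 1 (mod 38), giving 9⁻¹ ≡ 17.
x ≡ 9⁻¹·9 ≡ 17·9 ≡ 1 (mod 38).

1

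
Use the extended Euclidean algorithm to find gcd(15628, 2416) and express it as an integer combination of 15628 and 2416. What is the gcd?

4

Euclidean algorithm:
15628 = 6×2416 + 1132
2416 = 2×1132 + 152
1132 = 7×152 + 68
152 = 2×68 + 16
68 = 4×16 + 4
16 = 4×4 + 0
gcd(15628, 2416) = 4.
Express as a combination:
4 = 68 − 4·16
4 = −4·152 + 9·68
4 = 9·1132 − 67·152
4 = −67·2416 + 143·1132
4 = 143·15628 − 925·2416
So 4 = (143)·15628 + (-925)·2416.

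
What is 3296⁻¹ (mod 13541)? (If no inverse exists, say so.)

Apply the Euclidean algorithm to 13541 and 3296:
13541 = 4×3296 + 357
3296 = 9×357 + 83
357 = 4×83 + 25
83 = 3×25 + 8
25 = 3×8 + 1
8 = 8×1 + 0
gcd = 1, so the inverse exists. Back-substitute:
1 = 25 − 3·8
1 = −3·83 + 10·25
1 = 10·357 − 43·83
1 = −43·3296 + 397·357
1 = 397·13541 − 1631·3296
Hence 3296⁻¹ ≡ -1631 ≡ 11910 (mod 13541).

11910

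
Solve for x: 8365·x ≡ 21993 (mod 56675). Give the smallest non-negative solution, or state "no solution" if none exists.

no solution

gcd(8365, 56675):
56675 = 6×8365 + 6485
8365 = 1×6485 + 1880
6485 = 3×1880 + 845
1880 = 2×845 + 190
845 = 4×190 + 85
190 = 2×85 + 20
85 = 4×20 + 5
20 = 4×5 + 0
gcd = 5, but 5 ∤ 21993, so the congruence has no solution.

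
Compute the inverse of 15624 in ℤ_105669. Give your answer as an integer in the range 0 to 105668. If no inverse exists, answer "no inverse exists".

Euclidean algorithm on 105669, 15624:
105669 = 6·15624 + 11925
15624 = 1·11925 + 3699
11925 = 3·3699 + 828
3699 = 4·828 + 387
828 = 2·387 + 54
387 = 7·54 + 9
54 = 6·9 + 0
The gcd is 9, not 1, hence no inverse exists.

no inverse exists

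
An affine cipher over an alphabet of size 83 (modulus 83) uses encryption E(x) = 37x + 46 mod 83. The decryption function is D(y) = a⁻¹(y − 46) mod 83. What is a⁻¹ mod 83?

Extended Euclidean algorithm:
83 = 2*37 + 9
37 = 4*9 + 1
9 = 9*1 + 0
gcd = 1, so the inverse exists. Back-substitute:
1 = 37 − 4·9
1 = −4·83 + 9·37
So 37·9 ≡ 1 (mod 83).

9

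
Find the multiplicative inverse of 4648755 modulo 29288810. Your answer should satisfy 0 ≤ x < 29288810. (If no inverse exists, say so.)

no inverse exists

Compute gcd(4648755, 29288810):
29288810 = 6·4648755 + 1396280
4648755 = 3·1396280 + 459915
1396280 = 3·459915 + 16535
459915 = 27·16535 + 13470
16535 = 1·13470 + 3065
13470 = 4·3065 + 1210
3065 = 2·1210 + 645
1210 = 1·645 + 565
645 = 1·565 + 80
565 = 7·80 + 5
80 = 16·5 + 0
Since gcd = 5 > 1, 4648755 is not a unit mod 29288810.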